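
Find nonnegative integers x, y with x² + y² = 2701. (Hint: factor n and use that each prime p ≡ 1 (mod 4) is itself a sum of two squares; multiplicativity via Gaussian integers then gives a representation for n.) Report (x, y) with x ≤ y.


Step 1: Factor n = 2701 = 37 · 73.
Step 2: Check the mod-4 condition on each prime factor: 37 ≡ 1 (mod 4), exponent 1; 73 ≡ 1 (mod 4), exponent 1.
All primes ≡ 3 (mod 4) appear to even exponent (or don't appear), so by the two-squares theorem n IS expressible as a sum of two squares.
Step 3: Build a representation. Here n = 37 · 73 is a product of primes ≡ 1 (mod 4). Each prime p ≡ 1 (mod 4) is itself a sum of two squares; find a² by testing p − a² for a perfect square:
  37: 37 − 1² = 36 = 6² ⇒ 37 = 1² + 6².
  73: 73 − 1² = 72, 73 − 2² = 69, 73 − 3² = 64 = 8² ⇒ 73 = 3² + 8².
  Combine using the Brahmagupta–Fibonacci identity (a² + b²)(c² + d²) = (ac − bd)² + (ad + bc)² = (ac + bd)² + (ad − bc)²:
  37 · 73 = 2701: from (1² + 6²)(3² + 8²), take (1·3 − 6·8, 1·8 + 6·3) = (3 − 48, 8 + 18) = (-45, 26); dropping signs (only squares matter) gives (45, 26); check 45² + 26² = 2025 + 676 = 2701 ✓.
Step 4: Order so x ≤ y and verify: 26² + 45² = 676 + 2025 = 2701 = n. ✓

n = 2701 = 26² + 45² (one valid representation with x ≤ y).


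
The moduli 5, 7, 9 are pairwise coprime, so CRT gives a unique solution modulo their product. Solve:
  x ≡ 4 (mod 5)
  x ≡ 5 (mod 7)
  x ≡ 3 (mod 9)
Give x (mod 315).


Moduli 5, 7, 9 are pairwise coprime; by CRT there is a unique solution modulo M = 5 · 7 · 9 = 315.
Solve pairwise, accumulating the modulus:
  Start with x ≡ 4 (mod 5).
  Combine with x ≡ 5 (mod 7): since gcd(5, 7) = 1, we get a unique residue mod 35.
    Write x = 4 + 5·t and substitute into x ≡ 5 (mod 7): 5·t ≡ 5 − 4 = 1 (mod 7).
    The inverse of 5 mod 7 is 3 (since 5·3 = 15 = 2·7 + 1), so t ≡ 3·1 = 3 ≡ 3 (mod 7).
    Then x = 4 + 5·3 = 19, valid modulo lcm(5, 7) = 35: x ≡ 19 (mod 35).
  Combine with x ≡ 3 (mod 9): since gcd(35, 9) = 1, we get a unique residue mod 315.
    Write x = 19 + 35·t and substitute into x ≡ 3 (mod 9): 35·t ≡ 3 − 19 = -16 (mod 9).
    Reduce coefficients mod 9: 8·t ≡ 2 (mod 9).
    The inverse of 8 mod 9 is 8 (since 8·8 = 64 = 7·9 + 1), so t ≡ 8·2 = 16 ≡ 7 (mod 9).
    Then x = 19 + 35·7 = 264, valid modulo lcm(35, 9) = 315: x ≡ 264 (mod 315).
Verify: 264 mod 5 = 4 ✓, 264 mod 7 = 5 ✓, 264 mod 9 = 3 ✓.

x ≡ 264 (mod 315).


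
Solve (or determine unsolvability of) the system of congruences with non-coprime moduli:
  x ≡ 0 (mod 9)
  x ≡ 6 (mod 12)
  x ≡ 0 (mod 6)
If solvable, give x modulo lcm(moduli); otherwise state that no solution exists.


Moduli 9, 12, 6 are not pairwise coprime, so CRT works modulo lcm(m_i) when all pairwise compatibility conditions hold.
Pairwise compatibility: gcd(m_i, m_j) must divide a_i - a_j for every pair.
Merge one congruence at a time:
  Start: x ≡ 0 (mod 9).
  Combine with x ≡ 6 (mod 12): gcd(9, 12) = 3; 6 - 0 = 6, which IS divisible by 3, so compatible.
    Write x = 0 + 9·t and substitute into x ≡ 6 (mod 12): 9·t ≡ 6 − 0 = 6 (mod 12).
    Divide the congruence (and modulus) by g = 3: 3·t ≡ 2 (mod 4).
    The inverse of 3 mod 4 is 3 (since 3·3 = 9 = 2·4 + 1), so t ≡ 3·2 = 6 ≡ 2 (mod 4).
    Then x = 0 + 9·2 = 18, valid modulo lcm(9, 12) = 36: x ≡ 18 (mod 36).
  Combine with x ≡ 0 (mod 6): gcd(36, 6) = 6; 0 - 18 = -18, which IS divisible by 6, so compatible.
    Write x = 18 + 36·t and substitute into x ≡ 0 (mod 6): 36·t ≡ 0 − 18 = -18 (mod 6).
    Divide the congruence (and modulus) by g = 6: 6·t ≡ -3 (mod 1).
    Modulo 1 every t works; take t = 0.
    Then x = 18 + 36·0 = 18, valid modulo lcm(36, 6) = 36: x ≡ 18 (mod 36).
Verify: 18 mod 9 = 0, 18 mod 12 = 6, 18 mod 6 = 0.

x ≡ 18 (mod 36).


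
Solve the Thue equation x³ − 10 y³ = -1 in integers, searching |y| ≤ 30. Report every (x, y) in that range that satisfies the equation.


The equation is x³ - 10y³ = -1. For fixed y, x³ = 10·y³ − 1, so a solution requires the RHS to be a perfect cube.
Strategy: iterate y from -30 to 30, compute RHS = 10·y³ − 1, and check whether it is a (positive or negative) perfect cube.
Check small values of y:
  y = 0: RHS = -1 = (-1)³ ⇒ x = -1 works.
  y = 1: RHS = 9 is not a perfect cube.
  y = -1: RHS = -11 is not a perfect cube.
  y = 2: RHS = 79 is not a perfect cube.
  y = -2: RHS = -81 is not a perfect cube.
  y = 3: RHS = 269 is not a perfect cube.
  y = -3: RHS = -271 is not a perfect cube.
Continuing the search up to |y| = 30 finds no further solutions beyond those listed.
Collected solutions: (-1, 0).

Solutions (with |y| ≤ 30): (-1, 0).


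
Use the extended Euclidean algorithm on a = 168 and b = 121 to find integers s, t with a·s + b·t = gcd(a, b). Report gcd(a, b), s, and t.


Euclidean algorithm on (168, 121) — divide until remainder is 0:
  168 = 1 · 121 + 47
  121 = 2 · 47 + 27
  47 = 1 · 27 + 20
  27 = 1 · 20 + 7
  20 = 2 · 7 + 6
  7 = 1 · 6 + 1
  6 = 6 · 1 + 0
gcd(168, 121) = 1.
Track Bezout coefficients alongside the remainders: start with r₀ = 168 = a·1 + b·0 (s = 1, t = 0) and r₁ = 121 = a·0 + b·1 (s = 0, t = 1); each new remainder r_{k+1} = r_{k-1} − q_k·r_k inherits s_{k+1} = s_{k-1} − q_k·s_k, t_{k+1} = t_{k-1} − q_k·t_k, so r_k = a·s_k + b·t_k at every step:
  q = 1: r = 47, s = 1 − 1·0 = 1, t = 0 − 1·1 = -1  (check: 168·1 + 121·(-1) = 47)
  q = 2: r = 27, s = 0 − 2·1 = -2, t = 1 − 2·(-1) = 3  (check: 168·(-2) + 121·3 = 27)
  q = 1: r = 20, s = 1 − 1·(-2) = 3, t = -1 − 1·3 = -4  (check: 168·3 + 121·(-4) = 20)
  q = 1: r = 7, s = -2 − 1·3 = -5, t = 3 − 1·(-4) = 7  (check: 168·(-5) + 121·7 = 7)
  q = 2: r = 6, s = 3 − 2·(-5) = 13, t = -4 − 2·7 = -18  (check: 168·13 + 121·(-18) = 6)
  q = 1: r = 1, s = -5 − 1·13 = -18, t = 7 − 1·(-18) = 25  (check: 168·(-18) + 121·25 = 1)
The row with r = 1 (the gcd) gives the Bezout coefficients s = -18, t = 25.
Result: 168 · (-18) + 121 · (25) = 1.

gcd(168, 121) = 1; s = -18, t = 25 (check: 168·(-18) + 121·25 = 1).


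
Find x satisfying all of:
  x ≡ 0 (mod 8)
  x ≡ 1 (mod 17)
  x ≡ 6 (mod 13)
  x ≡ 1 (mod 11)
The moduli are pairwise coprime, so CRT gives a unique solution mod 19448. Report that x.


Product of moduli M = 8 · 17 · 13 · 11 = 19448.
Merge one congruence at a time:
  Start: x ≡ 0 (mod 8).
  Combine with x ≡ 1 (mod 17); new modulus lcm = 136.
    Write x = 0 + 8·t and substitute into x ≡ 1 (mod 17): 8·t ≡ 1 − 0 = 1 (mod 17).
    The inverse of 8 mod 17 is 15 (since 8·15 = 120 = 7·17 + 1), so t ≡ 15·1 = 15 ≡ 15 (mod 17).
    Then x = 0 + 8·15 = 120, valid modulo lcm(8, 17) = 136: x ≡ 120 (mod 136).
  Combine with x ≡ 6 (mod 13); new modulus lcm = 1768.
    Write x = 120 + 136·t and substitute into x ≡ 6 (mod 13): 136·t ≡ 6 − 120 = -114 (mod 13).
    Reduce coefficients mod 13: 6·t ≡ 3 (mod 13).
    The inverse of 6 mod 13 is 11 (since 6·11 = 66 = 5·13 + 1), so t ≡ 11·3 = 33 ≡ 7 (mod 13).
    Then x = 120 + 136·7 = 1072, valid modulo lcm(136, 13) = 1768: x ≡ 1072 (mod 1768).
  Combine with x ≡ 1 (mod 11); new modulus lcm = 19448.
    Write x = 1072 + 1768·t and substitute into x ≡ 1 (mod 11): 1768·t ≡ 1 − 1072 = -1071 (mod 11).
    Reduce coefficients mod 11: 8·t ≡ 7 (mod 11).
    The inverse of 8 mod 11 is 7 (since 8·7 = 56 = 5·11 + 1), so t ≡ 7·7 = 49 ≡ 5 (mod 11).
    Then x = 1072 + 1768·5 = 9912, valid modulo lcm(1768, 11) = 19448: x ≡ 9912 (mod 19448).
Verify against each original: 9912 mod 8 = 0, 9912 mod 17 = 1, 9912 mod 13 = 6, 9912 mod 11 = 1.

x ≡ 9912 (mod 19448).


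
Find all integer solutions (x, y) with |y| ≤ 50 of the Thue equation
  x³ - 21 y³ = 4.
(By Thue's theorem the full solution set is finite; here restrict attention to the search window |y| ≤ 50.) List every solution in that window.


The equation is x³ - 21y³ = 4. For fixed y, x³ = 21·y³ + 4, so a solution requires the RHS to be a perfect cube.
Strategy: iterate y from -50 to 50, compute RHS = 21·y³ + 4, and check whether it is a (positive or negative) perfect cube.
Check small values of y:
  y = 0: RHS = 4 is not a perfect cube.
  y = 1: RHS = 25 is not a perfect cube.
  y = -1: RHS = -17 is not a perfect cube.
  y = 2: RHS = 172 is not a perfect cube.
  y = -2: RHS = -164 is not a perfect cube.
  y = 3: RHS = 571 is not a perfect cube.
  y = -3: RHS = -563 is not a perfect cube.
Continuing the search up to |y| = 50 finds no solutions either.
No (x, y) in the scanned range satisfies the equation.

No integer solutions with |y| ≤ 50.


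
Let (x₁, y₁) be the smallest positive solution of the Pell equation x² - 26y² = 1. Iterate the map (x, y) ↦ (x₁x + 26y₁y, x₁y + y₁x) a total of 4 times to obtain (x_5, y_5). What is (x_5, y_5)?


Step 1: Find the fundamental solution (x₁, y₁) of x² - 26y² = 1.
  Expand √26 as a continued fraction. a₀ = ⌊√26⌋ = 5; iterate m_{k+1} = d_k·a_k − m_k, d_{k+1} = (26 − m_{k+1}²)/d_k, a_{k+1} = ⌊(a₀ + m_{k+1})/d_{k+1}⌋ (starting m₀ = 0, d₀ = 1), with convergents p_k = a_k·p_{k-1} + p_{k-2}, q_k = a_k·q_{k-1} + q_{k-2} (p₋₁ = 1, q₋₁ = 0):
  k = 0: a₀ = 5; p₀/q₀ = 5/1; p₀² − 26·q₀² = 25 − 26 = -1.
  k = 1: m = 5, d = 1, a = ⌊(5 + 5)/1⌋ = 10; p/q = (10·5 + 1)/(10·1 + 0) = 51/10; p² − 26·q² = 2601 − 2600 = 1.
  The first convergent with p² − 26·q² = 1 gives the fundamental solution (x₁, y₁) = (51, 10).
Step 2: Apply the recurrence (x_{n+1}, y_{n+1}) = (x₁x_n + 26y₁y_n, x₁y_n + y₁x_n) repeatedly.
  From (x_1, y_1) = (51, 10): x_2 = 51·51 + 26·10·10 = 5201; y_2 = 51·10 + 10·51 = 1020.
  From (x_2, y_2) = (5201, 1020): x_3 = 51·5201 + 26·10·1020 = 530451; y_3 = 51·1020 + 10·5201 = 104030.
  From (x_3, y_3) = (530451, 104030): x_4 = 51·530451 + 26·10·104030 = 54100801; y_4 = 51·104030 + 10·530451 = 10610040.
  From (x_4, y_4) = (54100801, 10610040): x_5 = 51·54100801 + 26·10·10610040 = 5517751251; y_5 = 51·10610040 + 10·54100801 = 1082120050.
Step 3: Verify x_5² - 26·y_5² = 30445578867912065001 - 30445578867912065000 = 1 (should be 1). ✓

(x_1, y_1) = (51, 10); (x_5, y_5) = (5517751251, 1082120050).


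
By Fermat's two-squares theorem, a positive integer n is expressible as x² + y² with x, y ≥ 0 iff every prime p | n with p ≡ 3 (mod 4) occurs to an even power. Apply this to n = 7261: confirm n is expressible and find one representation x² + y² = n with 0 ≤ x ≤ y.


Step 1: Factor n = 7261 = 53 · 137.
Step 2: Check the mod-4 condition on each prime factor: 53 ≡ 1 (mod 4), exponent 1; 137 ≡ 1 (mod 4), exponent 1.
All primes ≡ 3 (mod 4) appear to even exponent (or don't appear), so by the two-squares theorem n IS expressible as a sum of two squares.
Step 3: Build a representation. Here n = 53 · 137 is a product of primes ≡ 1 (mod 4). Each prime p ≡ 1 (mod 4) is itself a sum of two squares; find a² by testing p − a² for a perfect square:
  53: 53 − 1² = 52, 53 − 2² = 49 = 7² ⇒ 53 = 2² + 7².
  137: 137 − 1² = 136, 137 − 2² = 133, 137 − 3² = 128, 137 − 4² = 121 = 11² ⇒ 137 = 4² + 11².
  Combine using the Brahmagupta–Fibonacci identity (a² + b²)(c² + d²) = (ac − bd)² + (ad + bc)² = (ac + bd)² + (ad − bc)²:
  53 · 137 = 7261: from (2² + 7²)(4² + 11²), take (2·4 − 7·11, 2·11 + 7·4) = (8 − 77, 22 + 28) = (-69, 50); dropping signs (only squares matter) gives (69, 50); check 69² + 50² = 4761 + 2500 = 7261 ✓.
Step 4: Order so x ≤ y and verify: 50² + 69² = 2500 + 4761 = 7261 = n. ✓

n = 7261 = 50² + 69² (one valid representation with x ≤ y).


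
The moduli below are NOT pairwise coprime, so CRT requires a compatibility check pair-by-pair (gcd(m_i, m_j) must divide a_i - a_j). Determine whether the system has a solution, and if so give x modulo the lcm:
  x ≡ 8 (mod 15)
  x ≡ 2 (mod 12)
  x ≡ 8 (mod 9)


Moduli 15, 12, 9 are not pairwise coprime, so CRT works modulo lcm(m_i) when all pairwise compatibility conditions hold.
Pairwise compatibility: gcd(m_i, m_j) must divide a_i - a_j for every pair.
Merge one congruence at a time:
  Start: x ≡ 8 (mod 15).
  Combine with x ≡ 2 (mod 12): gcd(15, 12) = 3; 2 - 8 = -6, which IS divisible by 3, so compatible.
    Write x = 8 + 15·t and substitute into x ≡ 2 (mod 12): 15·t ≡ 2 − 8 = -6 (mod 12).
    Divide the congruence (and modulus) by g = 3: 5·t ≡ -2 (mod 4).
    Reduce coefficients mod 4: 1·t ≡ 2 (mod 4).
    So t ≡ 2 (mod 4).
    Then x = 8 + 15·2 = 38, valid modulo lcm(15, 12) = 60: x ≡ 38 (mod 60).
  Combine with x ≡ 8 (mod 9): gcd(60, 9) = 3; 8 - 38 = -30, which IS divisible by 3, so compatible.
    Write x = 38 + 60·t and substitute into x ≡ 8 (mod 9): 60·t ≡ 8 − 38 = -30 (mod 9).
    Divide the congruence (and modulus) by g = 3: 20·t ≡ -10 (mod 3).
    Reduce coefficients mod 3: 2·t ≡ 2 (mod 3).
    The inverse of 2 mod 3 is 2 (since 2·2 = 4 = 1·3 + 1), so t ≡ 2·2 = 4 ≡ 1 (mod 3).
    Then x = 38 + 60·1 = 98, valid modulo lcm(60, 9) = 180: x ≡ 98 (mod 180).
Verify: 98 mod 15 = 8, 98 mod 12 = 2, 98 mod 9 = 8.

x ≡ 98 (mod 180).


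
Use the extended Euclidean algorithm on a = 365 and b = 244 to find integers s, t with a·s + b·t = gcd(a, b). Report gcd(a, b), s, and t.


Euclidean algorithm on (365, 244) — divide until remainder is 0:
  365 = 1 · 244 + 121
  244 = 2 · 121 + 2
  121 = 60 · 2 + 1
  2 = 2 · 1 + 0
gcd(365, 244) = 1.
Track Bezout coefficients alongside the remainders: start with r₀ = 365 = a·1 + b·0 (s = 1, t = 0) and r₁ = 244 = a·0 + b·1 (s = 0, t = 1); each new remainder r_{k+1} = r_{k-1} − q_k·r_k inherits s_{k+1} = s_{k-1} − q_k·s_k, t_{k+1} = t_{k-1} − q_k·t_k, so r_k = a·s_k + b·t_k at every step:
  q = 1: r = 121, s = 1 − 1·0 = 1, t = 0 − 1·1 = -1  (check: 365·1 + 244·(-1) = 121)
  q = 2: r = 2, s = 0 − 2·1 = -2, t = 1 − 2·(-1) = 3  (check: 365·(-2) + 244·3 = 2)
  q = 60: r = 1, s = 1 − 60·(-2) = 121, t = -1 − 60·3 = -181  (check: 365·121 + 244·(-181) = 1)
The row with r = 1 (the gcd) gives the Bezout coefficients s = 121, t = -181.
Result: 365 · (121) + 244 · (-181) = 1.

gcd(365, 244) = 1; s = 121, t = -181 (check: 365·121 + 244·(-181) = 1).


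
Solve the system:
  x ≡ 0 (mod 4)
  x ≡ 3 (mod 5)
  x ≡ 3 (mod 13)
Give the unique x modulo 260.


Moduli 4, 5, 13 are pairwise coprime; by CRT there is a unique solution modulo M = 4 · 5 · 13 = 260.
Solve pairwise, accumulating the modulus:
  Start with x ≡ 0 (mod 4).
  Combine with x ≡ 3 (mod 5): since gcd(4, 5) = 1, we get a unique residue mod 20.
    Write x = 0 + 4·t and substitute into x ≡ 3 (mod 5): 4·t ≡ 3 − 0 = 3 (mod 5).
    The inverse of 4 mod 5 is 4 (since 4·4 = 16 = 3·5 + 1), so t ≡ 4·3 = 12 ≡ 2 (mod 5).
    Then x = 0 + 4·2 = 8, valid modulo lcm(4, 5) = 20: x ≡ 8 (mod 20).
  Combine with x ≡ 3 (mod 13): since gcd(20, 13) = 1, we get a unique residue mod 260.
    Write x = 8 + 20·t and substitute into x ≡ 3 (mod 13): 20·t ≡ 3 − 8 = -5 (mod 13).
    Reduce coefficients mod 13: 7·t ≡ 8 (mod 13).
    The inverse of 7 mod 13 is 2 (since 7·2 = 14 = 1·13 + 1), so t ≡ 2·8 = 16 ≡ 3 (mod 13).
    Then x = 8 + 20·3 = 68, valid modulo lcm(20, 13) = 260: x ≡ 68 (mod 260).
Verify: 68 mod 4 = 0 ✓, 68 mod 5 = 3 ✓, 68 mod 13 = 3 ✓.

x ≡ 68 (mod 260).


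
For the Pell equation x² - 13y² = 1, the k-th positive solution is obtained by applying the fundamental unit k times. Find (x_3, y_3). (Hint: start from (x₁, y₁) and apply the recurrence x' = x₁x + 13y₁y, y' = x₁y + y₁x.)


Step 1: Find the fundamental solution (x₁, y₁) of x² - 13y² = 1.
  Expand √13 as a continued fraction. a₀ = ⌊√13⌋ = 3; iterate m_{k+1} = d_k·a_k − m_k, d_{k+1} = (13 − m_{k+1}²)/d_k, a_{k+1} = ⌊(a₀ + m_{k+1})/d_{k+1}⌋ (starting m₀ = 0, d₀ = 1), with convergents p_k = a_k·p_{k-1} + p_{k-2}, q_k = a_k·q_{k-1} + q_{k-2} (p₋₁ = 1, q₋₁ = 0):
  k = 0: a₀ = 3; p₀/q₀ = 3/1; p₀² − 13·q₀² = 9 − 13 = -4.
  k = 1: m = 3, d = 4, a = ⌊(3 + 3)/4⌋ = 1; p/q = (1·3 + 1)/(1·1 + 0) = 4/1; p² − 13·q² = 16 − 13 = 3.
  k = 2: m = 1, d = 3, a = ⌊(3 + 1)/3⌋ = 1; p/q = (1·4 + 3)/(1·1 + 1) = 7/2; p² − 13·q² = 49 − 52 = -3.
  k = 3: m = 2, d = 3, a = ⌊(3 + 2)/3⌋ = 1; p/q = (1·7 + 4)/(1·2 + 1) = 11/3; p² − 13·q² = 121 − 117 = 4.
  k = 4: m = 1, d = 4, a = ⌊(3 + 1)/4⌋ = 1; p/q = (1·11 + 7)/(1·3 + 2) = 18/5; p² − 13·q² = 324 − 325 = -1.
  k = 5: m = 3, d = 1, a = ⌊(3 + 3)/1⌋ = 6; p/q = (6·18 + 11)/(6·5 + 3) = 119/33; p² − 13·q² = 14161 − 14157 = 4.
  k = 6: m = 3, d = 4, a = ⌊(3 + 3)/4⌋ = 1; p/q = (1·119 + 18)/(1·33 + 5) = 137/38; p² − 13·q² = 18769 − 18772 = -3.
  k = 7: m = 1, d = 3, a = ⌊(3 + 1)/3⌋ = 1; p/q = (1·137 + 119)/(1·38 + 33) = 256/71; p² − 13·q² = 65536 − 65533 = 3.
  k = 8: m = 2, d = 3, a = ⌊(3 + 2)/3⌋ = 1; p/q = (1·256 + 137)/(1·71 + 38) = 393/109; p² − 13·q² = 154449 − 154453 = -4.
  k = 9: m = 1, d = 4, a = ⌊(3 + 1)/4⌋ = 1; p/q = (1·393 + 256)/(1·109 + 71) = 649/180; p² − 13·q² = 421201 − 421200 = 1.
  The first convergent with p² − 13·q² = 1 gives the fundamental solution (x₁, y₁) = (649, 180).
Step 2: Apply the recurrence (x_{n+1}, y_{n+1}) = (x₁x_n + 13y₁y_n, x₁y_n + y₁x_n) repeatedly.
  From (x_1, y_1) = (649, 180): x_2 = 649·649 + 13·180·180 = 842401; y_2 = 649·180 + 180·649 = 233640.
  From (x_2, y_2) = (842401, 233640): x_3 = 649·842401 + 13·180·233640 = 1093435849; y_3 = 649·233640 + 180·842401 = 303264540.
Step 3: Verify x_3² - 13·y_3² = 1195601955878350801 - 1195601955878350800 = 1 (should be 1). ✓

(x_1, y_1) = (649, 180); (x_3, y_3) = (1093435849, 303264540).


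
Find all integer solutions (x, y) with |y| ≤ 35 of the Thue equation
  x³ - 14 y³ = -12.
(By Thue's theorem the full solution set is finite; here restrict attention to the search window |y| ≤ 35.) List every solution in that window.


The equation is x³ - 14y³ = -12. For fixed y, x³ = 14·y³ − 12, so a solution requires the RHS to be a perfect cube.
Strategy: iterate y from -35 to 35, compute RHS = 14·y³ − 12, and check whether it is a (positive or negative) perfect cube.
Check small values of y:
  y = 0: RHS = -12 is not a perfect cube.
  y = 1: RHS = 2 is not a perfect cube.
  y = -1: RHS = -26 is not a perfect cube.
  y = 2: RHS = 100 is not a perfect cube.
  y = -2: RHS = -124 is not a perfect cube.
  y = 3: RHS = 366 is not a perfect cube.
  y = -3: RHS = -390 is not a perfect cube.
Continuing the search up to |y| = 35 finds no solutions either.
No (x, y) in the scanned range satisfies the equation.

No integer solutions with |y| ≤ 35.


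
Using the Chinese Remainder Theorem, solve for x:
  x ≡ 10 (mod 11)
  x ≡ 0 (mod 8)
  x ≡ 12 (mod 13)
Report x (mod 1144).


Moduli 11, 8, 13 are pairwise coprime; by CRT there is a unique solution modulo M = 11 · 8 · 13 = 1144.
Solve pairwise, accumulating the modulus:
  Start with x ≡ 10 (mod 11).
  Combine with x ≡ 0 (mod 8): since gcd(11, 8) = 1, we get a unique residue mod 88.
    Write x = 10 + 11·t and substitute into x ≡ 0 (mod 8): 11·t ≡ 0 − 10 = -10 (mod 8).
    Reduce coefficients mod 8: 3·t ≡ 6 (mod 8).
    The inverse of 3 mod 8 is 3 (since 3·3 = 9 = 1·8 + 1), so t ≡ 3·6 = 18 ≡ 2 (mod 8).
    Then x = 10 + 11·2 = 32, valid modulo lcm(11, 8) = 88: x ≡ 32 (mod 88).
  Combine with x ≡ 12 (mod 13): since gcd(88, 13) = 1, we get a unique residue mod 1144.
    Write x = 32 + 88·t and substitute into x ≡ 12 (mod 13): 88·t ≡ 12 − 32 = -20 (mod 13).
    Reduce coefficients mod 13: 10·t ≡ 6 (mod 13).
    The inverse of 10 mod 13 is 4 (since 10·4 = 40 = 3·13 + 1), so t ≡ 4·6 = 24 ≡ 11 (mod 13).
    Then x = 32 + 88·11 = 1000, valid modulo lcm(88, 13) = 1144: x ≡ 1000 (mod 1144).
Verify: 1000 mod 11 = 10 ✓, 1000 mod 8 = 0 ✓, 1000 mod 13 = 12 ✓.

x ≡ 1000 (mod 1144).


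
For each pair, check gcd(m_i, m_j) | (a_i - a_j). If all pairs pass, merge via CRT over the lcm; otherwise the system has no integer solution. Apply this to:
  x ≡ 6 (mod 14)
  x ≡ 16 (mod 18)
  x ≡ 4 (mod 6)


Moduli 14, 18, 6 are not pairwise coprime, so CRT works modulo lcm(m_i) when all pairwise compatibility conditions hold.
Pairwise compatibility: gcd(m_i, m_j) must divide a_i - a_j for every pair.
Merge one congruence at a time:
  Start: x ≡ 6 (mod 14).
  Combine with x ≡ 16 (mod 18): gcd(14, 18) = 2; 16 - 6 = 10, which IS divisible by 2, so compatible.
    Write x = 6 + 14·t and substitute into x ≡ 16 (mod 18): 14·t ≡ 16 − 6 = 10 (mod 18).
    Divide the congruence (and modulus) by g = 2: 7·t ≡ 5 (mod 9).
    The inverse of 7 mod 9 is 4 (since 7·4 = 28 = 3·9 + 1), so t ≡ 4·5 = 20 ≡ 2 (mod 9).
    Then x = 6 + 14·2 = 34, valid modulo lcm(14, 18) = 126: x ≡ 34 (mod 126).
  Combine with x ≡ 4 (mod 6): gcd(126, 6) = 6; 4 - 34 = -30, which IS divisible by 6, so compatible.
    Write x = 34 + 126·t and substitute into x ≡ 4 (mod 6): 126·t ≡ 4 − 34 = -30 (mod 6).
    Divide the congruence (and modulus) by g = 6: 21·t ≡ -5 (mod 1).
    Modulo 1 every t works; take t = 0.
    Then x = 34 + 126·0 = 34, valid modulo lcm(126, 6) = 126: x ≡ 34 (mod 126).
Verify: 34 mod 14 = 6, 34 mod 18 = 16, 34 mod 6 = 4.

x ≡ 34 (mod 126).


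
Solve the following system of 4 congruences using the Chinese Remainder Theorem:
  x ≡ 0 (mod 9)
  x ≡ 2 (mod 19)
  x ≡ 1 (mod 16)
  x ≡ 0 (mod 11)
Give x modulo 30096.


Product of moduli M = 9 · 19 · 16 · 11 = 30096.
Merge one congruence at a time:
  Start: x ≡ 0 (mod 9).
  Combine with x ≡ 2 (mod 19); new modulus lcm = 171.
    Write x = 0 + 9·t and substitute into x ≡ 2 (mod 19): 9·t ≡ 2 − 0 = 2 (mod 19).
    The inverse of 9 mod 19 is 17 (since 9·17 = 153 = 8·19 + 1), so t ≡ 17·2 = 34 ≡ 15 (mod 19).
    Then x = 0 + 9·15 = 135, valid modulo lcm(9, 19) = 171: x ≡ 135 (mod 171).
  Combine with x ≡ 1 (mod 16); new modulus lcm = 2736.
    Write x = 135 + 171·t and substitute into x ≡ 1 (mod 16): 171·t ≡ 1 − 135 = -134 (mod 16).
    Reduce coefficients mod 16: 11·t ≡ 10 (mod 16).
    The inverse of 11 mod 16 is 3 (since 11·3 = 33 = 2·16 + 1), so t ≡ 3·10 = 30 ≡ 14 (mod 16).
    Then x = 135 + 171·14 = 2529, valid modulo lcm(171, 16) = 2736: x ≡ 2529 (mod 2736).
  Combine with x ≡ 0 (mod 11); new modulus lcm = 30096.
    Write x = 2529 + 2736·t and substitute into x ≡ 0 (mod 11): 2736·t ≡ 0 − 2529 = -2529 (mod 11).
    Reduce coefficients mod 11: 8·t ≡ 1 (mod 11).
    The inverse of 8 mod 11 is 7 (since 8·7 = 56 = 5·11 + 1), so t ≡ 7·1 = 7 ≡ 7 (mod 11).
    Then x = 2529 + 2736·7 = 21681, valid modulo lcm(2736, 11) = 30096: x ≡ 21681 (mod 30096).
Verify against each original: 21681 mod 9 = 0, 21681 mod 19 = 2, 21681 mod 16 = 1, 21681 mod 11 = 0.

x ≡ 21681 (mod 30096).


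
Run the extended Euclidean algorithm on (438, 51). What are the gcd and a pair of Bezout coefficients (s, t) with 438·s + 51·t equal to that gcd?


Euclidean algorithm on (438, 51) — divide until remainder is 0:
  438 = 8 · 51 + 30
  51 = 1 · 30 + 21
  30 = 1 · 21 + 9
  21 = 2 · 9 + 3
  9 = 3 · 3 + 0
gcd(438, 51) = 3.
Track Bezout coefficients alongside the remainders: start with r₀ = 438 = a·1 + b·0 (s = 1, t = 0) and r₁ = 51 = a·0 + b·1 (s = 0, t = 1); each new remainder r_{k+1} = r_{k-1} − q_k·r_k inherits s_{k+1} = s_{k-1} − q_k·s_k, t_{k+1} = t_{k-1} − q_k·t_k, so r_k = a·s_k + b·t_k at every step:
  q = 8: r = 30, s = 1 − 8·0 = 1, t = 0 − 8·1 = -8  (check: 438·1 + 51·(-8) = 30)
  q = 1: r = 21, s = 0 − 1·1 = -1, t = 1 − 1·(-8) = 9  (check: 438·(-1) + 51·9 = 21)
  q = 1: r = 9, s = 1 − 1·(-1) = 2, t = -8 − 1·9 = -17  (check: 438·2 + 51·(-17) = 9)
  q = 2: r = 3, s = -1 − 2·2 = -5, t = 9 − 2·(-17) = 43  (check: 438·(-5) + 51·43 = 3)
The row with r = 3 (the gcd) gives the Bezout coefficients s = -5, t = 43.
Result: 438 · (-5) + 51 · (43) = 3.

gcd(438, 51) = 3; s = -5, t = 43 (check: 438·(-5) + 51·43 = 3).


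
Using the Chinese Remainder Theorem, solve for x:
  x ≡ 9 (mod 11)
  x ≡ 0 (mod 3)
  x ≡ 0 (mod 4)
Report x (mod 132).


Moduli 11, 3, 4 are pairwise coprime; by CRT there is a unique solution modulo M = 11 · 3 · 4 = 132.
Solve pairwise, accumulating the modulus:
  Start with x ≡ 9 (mod 11).
  Combine with x ≡ 0 (mod 3): since gcd(11, 3) = 1, we get a unique residue mod 33.
    Write x = 9 + 11·t and substitute into x ≡ 0 (mod 3): 11·t ≡ 0 − 9 = -9 (mod 3).
    Reduce coefficients mod 3: 2·t ≡ 0 (mod 3).
    The inverse of 2 mod 3 is 2 (since 2·2 = 4 = 1·3 + 1), so t ≡ 2·0 = 0 ≡ 0 (mod 3).
    Then x = 9 + 11·0 = 9, valid modulo lcm(11, 3) = 33: x ≡ 9 (mod 33).
  Combine with x ≡ 0 (mod 4): since gcd(33, 4) = 1, we get a unique residue mod 132.
    Write x = 9 + 33·t and substitute into x ≡ 0 (mod 4): 33·t ≡ 0 − 9 = -9 (mod 4).
    Reduce coefficients mod 4: 1·t ≡ 3 (mod 4).
    So t ≡ 3 (mod 4).
    Then x = 9 + 33·3 = 108, valid modulo lcm(33, 4) = 132: x ≡ 108 (mod 132).
Verify: 108 mod 11 = 9 ✓, 108 mod 3 = 0 ✓, 108 mod 4 = 0 ✓.

x ≡ 108 (mod 132).


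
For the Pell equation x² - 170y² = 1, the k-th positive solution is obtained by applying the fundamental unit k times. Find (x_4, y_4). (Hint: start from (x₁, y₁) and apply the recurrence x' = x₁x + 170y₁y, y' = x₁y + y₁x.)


Step 1: Find the fundamental solution (x₁, y₁) of x² - 170y² = 1.
  Expand √170 as a continued fraction. a₀ = ⌊√170⌋ = 13; iterate m_{k+1} = d_k·a_k − m_k, d_{k+1} = (170 − m_{k+1}²)/d_k, a_{k+1} = ⌊(a₀ + m_{k+1})/d_{k+1}⌋ (starting m₀ = 0, d₀ = 1), with convergents p_k = a_k·p_{k-1} + p_{k-2}, q_k = a_k·q_{k-1} + q_{k-2} (p₋₁ = 1, q₋₁ = 0):
  k = 0: a₀ = 13; p₀/q₀ = 13/1; p₀² − 170·q₀² = 169 − 170 = -1.
  k = 1: m = 13, d = 1, a = ⌊(13 + 13)/1⌋ = 26; p/q = (26·13 + 1)/(26·1 + 0) = 339/26; p² − 170·q² = 114921 − 114920 = 1.
  The first convergent with p² − 170·q² = 1 gives the fundamental solution (x₁, y₁) = (339, 26).
Step 2: Apply the recurrence (x_{n+1}, y_{n+1}) = (x₁x_n + 170y₁y_n, x₁y_n + y₁x_n) repeatedly.
  From (x_1, y_1) = (339, 26): x_2 = 339·339 + 170·26·26 = 229841; y_2 = 339·26 + 26·339 = 17628.
  From (x_2, y_2) = (229841, 17628): x_3 = 339·229841 + 170·26·17628 = 155831859; y_3 = 339·17628 + 26·229841 = 11951758.
  From (x_3, y_3) = (155831859, 11951758): x_4 = 339·155831859 + 170·26·11951758 = 105653770561; y_4 = 339·11951758 + 26·155831859 = 8103274296.
Step 3: Verify x_4² - 170·y_4² = 11162719233756430254721 - 11162719233756430254720 = 1 (should be 1). ✓

(x_1, y_1) = (339, 26); (x_4, y_4) = (105653770561, 8103274296).


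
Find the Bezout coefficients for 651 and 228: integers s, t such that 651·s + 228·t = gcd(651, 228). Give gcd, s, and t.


Euclidean algorithm on (651, 228) — divide until remainder is 0:
  651 = 2 · 228 + 195
  228 = 1 · 195 + 33
  195 = 5 · 33 + 30
  33 = 1 · 30 + 3
  30 = 10 · 3 + 0
gcd(651, 228) = 3.
Track Bezout coefficients alongside the remainders: start with r₀ = 651 = a·1 + b·0 (s = 1, t = 0) and r₁ = 228 = a·0 + b·1 (s = 0, t = 1); each new remainder r_{k+1} = r_{k-1} − q_k·r_k inherits s_{k+1} = s_{k-1} − q_k·s_k, t_{k+1} = t_{k-1} − q_k·t_k, so r_k = a·s_k + b·t_k at every step:
  q = 2: r = 195, s = 1 − 2·0 = 1, t = 0 − 2·1 = -2  (check: 651·1 + 228·(-2) = 195)
  q = 1: r = 33, s = 0 − 1·1 = -1, t = 1 − 1·(-2) = 3  (check: 651·(-1) + 228·3 = 33)
  q = 5: r = 30, s = 1 − 5·(-1) = 6, t = -2 − 5·3 = -17  (check: 651·6 + 228·(-17) = 30)
  q = 1: r = 3, s = -1 − 1·6 = -7, t = 3 − 1·(-17) = 20  (check: 651·(-7) + 228·20 = 3)
The row with r = 3 (the gcd) gives the Bezout coefficients s = -7, t = 20.
Result: 651 · (-7) + 228 · (20) = 3.

gcd(651, 228) = 3; s = -7, t = 20 (check: 651·(-7) + 228·20 = 3).


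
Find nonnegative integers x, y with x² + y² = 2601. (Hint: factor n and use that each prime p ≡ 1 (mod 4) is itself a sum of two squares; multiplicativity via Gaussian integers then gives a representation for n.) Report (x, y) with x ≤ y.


Step 1: Factor n = 2601 = 3^2 · 17^2.
Step 2: Check the mod-4 condition on each prime factor: 3 ≡ 3 (mod 4), exponent 2 (must be even); 17 ≡ 1 (mod 4), exponent 2.
All primes ≡ 3 (mod 4) appear to even exponent (or don't appear), so by the two-squares theorem n IS expressible as a sum of two squares.
Step 3: Build a representation. Group n = k² · m with k = 3 and m = 17 · 17 = 289 (a product of primes ≡ 1 (mod 4)); a representation of m scales to one of n via (k·x)² + (k·y)² = k²(x² + y²). Each prime p ≡ 1 (mod 4) is itself a sum of two squares; find a² by testing p − a² for a perfect square:
  17: 17 − 1² = 16 = 4² ⇒ 17 = 1² + 4².
  Combine using the Brahmagupta–Fibonacci identity (a² + b²)(c² + d²) = (ac − bd)² + (ad + bc)² = (ac + bd)² + (ad − bc)²:
  17 · 17 = 289: from (1² + 4²)(1² + 4²), take (1·1 − 4·4, 1·4 + 4·1) = (1 − 16, 4 + 4) = (-15, 8); dropping signs (only squares matter) gives (15, 8); check 15² + 8² = 225 + 64 = 289 ✓.
  Scale by k = 3: (3·15, 3·8) = (45, 24).
Step 4: Order so x ≤ y and verify: 24² + 45² = 576 + 2025 = 2601 = n. ✓

n = 2601 = 24² + 45² (one valid representation with x ≤ y).


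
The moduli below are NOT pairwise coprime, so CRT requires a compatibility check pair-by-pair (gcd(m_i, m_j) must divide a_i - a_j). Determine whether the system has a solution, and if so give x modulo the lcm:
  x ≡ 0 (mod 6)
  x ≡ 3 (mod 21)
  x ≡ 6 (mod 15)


Moduli 6, 21, 15 are not pairwise coprime, so CRT works modulo lcm(m_i) when all pairwise compatibility conditions hold.
Pairwise compatibility: gcd(m_i, m_j) must divide a_i - a_j for every pair.
Merge one congruence at a time:
  Start: x ≡ 0 (mod 6).
  Combine with x ≡ 3 (mod 21): gcd(6, 21) = 3; 3 - 0 = 3, which IS divisible by 3, so compatible.
    Write x = 0 + 6·t and substitute into x ≡ 3 (mod 21): 6·t ≡ 3 − 0 = 3 (mod 21).
    Divide the congruence (and modulus) by g = 3: 2·t ≡ 1 (mod 7).
    The inverse of 2 mod 7 is 4 (since 2·4 = 8 = 1·7 + 1), so t ≡ 4·1 = 4 ≡ 4 (mod 7).
    Then x = 0 + 6·4 = 24, valid modulo lcm(6, 21) = 42: x ≡ 24 (mod 42).
  Combine with x ≡ 6 (mod 15): gcd(42, 15) = 3; 6 - 24 = -18, which IS divisible by 3, so compatible.
    Write x = 24 + 42·t and substitute into x ≡ 6 (mod 15): 42·t ≡ 6 − 24 = -18 (mod 15).
    Divide the congruence (and modulus) by g = 3: 14·t ≡ -6 (mod 5).
    Reduce coefficients mod 5: 4·t ≡ 4 (mod 5).
    The inverse of 4 mod 5 is 4 (since 4·4 = 16 = 3·5 + 1), so t ≡ 4·4 = 16 ≡ 1 (mod 5).
    Then x = 24 + 42·1 = 66, valid modulo lcm(42, 15) = 210: x ≡ 66 (mod 210).
Verify: 66 mod 6 = 0, 66 mod 21 = 3, 66 mod 15 = 6.

x ≡ 66 (mod 210).


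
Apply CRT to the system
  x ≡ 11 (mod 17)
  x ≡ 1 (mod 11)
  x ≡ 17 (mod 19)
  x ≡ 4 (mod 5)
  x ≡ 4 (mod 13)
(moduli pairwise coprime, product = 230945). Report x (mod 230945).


Product of moduli M = 17 · 11 · 19 · 5 · 13 = 230945.
Merge one congruence at a time:
  Start: x ≡ 11 (mod 17).
  Combine with x ≡ 1 (mod 11); new modulus lcm = 187.
    Write x = 11 + 17·t and substitute into x ≡ 1 (mod 11): 17·t ≡ 1 − 11 = -10 (mod 11).
    Reduce coefficients mod 11: 6·t ≡ 1 (mod 11).
    The inverse of 6 mod 11 is 2 (since 6·2 = 12 = 1·11 + 1), so t ≡ 2·1 = 2 ≡ 2 (mod 11).
    Then x = 11 + 17·2 = 45, valid modulo lcm(17, 11) = 187: x ≡ 45 (mod 187).
  Combine with x ≡ 17 (mod 19); new modulus lcm = 3553.
    Write x = 45 + 187·t and substitute into x ≡ 17 (mod 19): 187·t ≡ 17 − 45 = -28 (mod 19).
    Reduce coefficients mod 19: 16·t ≡ 10 (mod 19).
    The inverse of 16 mod 19 is 6 (since 16·6 = 96 = 5·19 + 1), so t ≡ 6·10 = 60 ≡ 3 (mod 19).
    Then x = 45 + 187·3 = 606, valid modulo lcm(187, 19) = 3553: x ≡ 606 (mod 3553).
  Combine with x ≡ 4 (mod 5); new modulus lcm = 17765.
    Write x = 606 + 3553·t and substitute into x ≡ 4 (mod 5): 3553·t ≡ 4 − 606 = -602 (mod 5).
    Reduce coefficients mod 5: 3·t ≡ 3 (mod 5).
    The inverse of 3 mod 5 is 2 (since 3·2 = 6 = 1·5 + 1), so t ≡ 2·3 = 6 ≡ 1 (mod 5).
    Then x = 606 + 3553·1 = 4159, valid modulo lcm(3553, 5) = 17765: x ≡ 4159 (mod 17765).
  Combine with x ≡ 4 (mod 13); new modulus lcm = 230945.
    Write x = 4159 + 17765·t and substitute into x ≡ 4 (mod 13): 17765·t ≡ 4 − 4159 = -4155 (mod 13).
    Reduce coefficients mod 13: 7·t ≡ 5 (mod 13).
    The inverse of 7 mod 13 is 2 (since 7·2 = 14 = 1·13 + 1), so t ≡ 2·5 = 10 ≡ 10 (mod 13).
    Then x = 4159 + 17765·10 = 181809, valid modulo lcm(17765, 13) = 230945: x ≡ 181809 (mod 230945).
Verify against each original: 181809 mod 17 = 11, 181809 mod 11 = 1, 181809 mod 19 = 17, 181809 mod 5 = 4, 181809 mod 13 = 4.

x ≡ 181809 (mod 230945).


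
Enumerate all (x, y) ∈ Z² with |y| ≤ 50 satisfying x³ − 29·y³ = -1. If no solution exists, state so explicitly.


The equation is x³ - 29y³ = -1. For fixed y, x³ = 29·y³ − 1, so a solution requires the RHS to be a perfect cube.
Strategy: iterate y from -50 to 50, compute RHS = 29·y³ − 1, and check whether it is a (positive or negative) perfect cube.
Check small values of y:
  y = 0: RHS = -1 = (-1)³ ⇒ x = -1 works.
  y = 1: RHS = 28 is not a perfect cube.
  y = -1: RHS = -30 is not a perfect cube.
  y = 2: RHS = 231 is not a perfect cube.
  y = -2: RHS = -233 is not a perfect cube.
  y = 3: RHS = 782 is not a perfect cube.
  y = -3: RHS = -784 is not a perfect cube.
Continuing the search up to |y| = 50 finds no further solutions beyond those listed.
Collected solutions: (-1, 0).

Solutions (with |y| ≤ 50): (-1, 0).


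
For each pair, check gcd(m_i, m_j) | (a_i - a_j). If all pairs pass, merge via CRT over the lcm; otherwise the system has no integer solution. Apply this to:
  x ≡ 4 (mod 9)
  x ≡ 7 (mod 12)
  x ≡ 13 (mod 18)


Moduli 9, 12, 18 are not pairwise coprime, so CRT works modulo lcm(m_i) when all pairwise compatibility conditions hold.
Pairwise compatibility: gcd(m_i, m_j) must divide a_i - a_j for every pair.
Merge one congruence at a time:
  Start: x ≡ 4 (mod 9).
  Combine with x ≡ 7 (mod 12): gcd(9, 12) = 3; 7 - 4 = 3, which IS divisible by 3, so compatible.
    Write x = 4 + 9·t and substitute into x ≡ 7 (mod 12): 9·t ≡ 7 − 4 = 3 (mod 12).
    Divide the congruence (and modulus) by g = 3: 3·t ≡ 1 (mod 4).
    The inverse of 3 mod 4 is 3 (since 3·3 = 9 = 2·4 + 1), so t ≡ 3·1 = 3 ≡ 3 (mod 4).
    Then x = 4 + 9·3 = 31, valid modulo lcm(9, 12) = 36: x ≡ 31 (mod 36).
  Combine with x ≡ 13 (mod 18): gcd(36, 18) = 18; 13 - 31 = -18, which IS divisible by 18, so compatible.
    Write x = 31 + 36·t and substitute into x ≡ 13 (mod 18): 36·t ≡ 13 − 31 = -18 (mod 18).
    Divide the congruence (and modulus) by g = 18: 2·t ≡ -1 (mod 1).
    Modulo 1 every t works; take t = 0.
    Then x = 31 + 36·0 = 31, valid modulo lcm(36, 18) = 36: x ≡ 31 (mod 36).
Verify: 31 mod 9 = 4, 31 mod 12 = 7, 31 mod 18 = 13.

x ≡ 31 (mod 36).


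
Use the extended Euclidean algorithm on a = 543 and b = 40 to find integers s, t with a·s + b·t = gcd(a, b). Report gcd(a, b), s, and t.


Euclidean algorithm on (543, 40) — divide until remainder is 0:
  543 = 13 · 40 + 23
  40 = 1 · 23 + 17
  23 = 1 · 17 + 6
  17 = 2 · 6 + 5
  6 = 1 · 5 + 1
  5 = 5 · 1 + 0
gcd(543, 40) = 1.
Track Bezout coefficients alongside the remainders: start with r₀ = 543 = a·1 + b·0 (s = 1, t = 0) and r₁ = 40 = a·0 + b·1 (s = 0, t = 1); each new remainder r_{k+1} = r_{k-1} − q_k·r_k inherits s_{k+1} = s_{k-1} − q_k·s_k, t_{k+1} = t_{k-1} − q_k·t_k, so r_k = a·s_k + b·t_k at every step:
  q = 13: r = 23, s = 1 − 13·0 = 1, t = 0 − 13·1 = -13  (check: 543·1 + 40·(-13) = 23)
  q = 1: r = 17, s = 0 − 1·1 = -1, t = 1 − 1·(-13) = 14  (check: 543·(-1) + 40·14 = 17)
  q = 1: r = 6, s = 1 − 1·(-1) = 2, t = -13 − 1·14 = -27  (check: 543·2 + 40·(-27) = 6)
  q = 2: r = 5, s = -1 − 2·2 = -5, t = 14 − 2·(-27) = 68  (check: 543·(-5) + 40·68 = 5)
  q = 1: r = 1, s = 2 − 1·(-5) = 7, t = -27 − 1·68 = -95  (check: 543·7 + 40·(-95) = 1)
The row with r = 1 (the gcd) gives the Bezout coefficients s = 7, t = -95.
Result: 543 · (7) + 40 · (-95) = 1.

gcd(543, 40) = 1; s = 7, t = -95 (check: 543·7 + 40·(-95) = 1).


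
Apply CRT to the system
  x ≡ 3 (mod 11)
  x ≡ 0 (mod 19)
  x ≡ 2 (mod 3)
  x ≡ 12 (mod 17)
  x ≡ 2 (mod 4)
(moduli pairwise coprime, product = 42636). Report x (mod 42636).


Product of moduli M = 11 · 19 · 3 · 17 · 4 = 42636.
Merge one congruence at a time:
  Start: x ≡ 3 (mod 11).
  Combine with x ≡ 0 (mod 19); new modulus lcm = 209.
    Write x = 3 + 11·t and substitute into x ≡ 0 (mod 19): 11·t ≡ 0 − 3 = -3 (mod 19).
    Reduce coefficients mod 19: 11·t ≡ 16 (mod 19).
    The inverse of 11 mod 19 is 7 (since 11·7 = 77 = 4·19 + 1), so t ≡ 7·16 = 112 ≡ 17 (mod 19).
    Then x = 3 + 11·17 = 190, valid modulo lcm(11, 19) = 209: x ≡ 190 (mod 209).
  Combine with x ≡ 2 (mod 3); new modulus lcm = 627.
    Write x = 190 + 209·t and substitute into x ≡ 2 (mod 3): 209·t ≡ 2 − 190 = -188 (mod 3).
    Reduce coefficients mod 3: 2·t ≡ 1 (mod 3).
    The inverse of 2 mod 3 is 2 (since 2·2 = 4 = 1·3 + 1), so t ≡ 2·1 = 2 ≡ 2 (mod 3).
    Then x = 190 + 209·2 = 608, valid modulo lcm(209, 3) = 627: x ≡ 608 (mod 627).
  Combine with x ≡ 12 (mod 17); new modulus lcm = 10659.
    Write x = 608 + 627·t and substitute into x ≡ 12 (mod 17): 627·t ≡ 12 − 608 = -596 (mod 17).
    Reduce coefficients mod 17: 15·t ≡ 16 (mod 17).
    The inverse of 15 mod 17 is 8 (since 15·8 = 120 = 7·17 + 1), so t ≡ 8·16 = 128 ≡ 9 (mod 17).
    Then x = 608 + 627·9 = 6251, valid modulo lcm(627, 17) = 10659: x ≡ 6251 (mod 10659).
  Combine with x ≡ 2 (mod 4); new modulus lcm = 42636.
    Write x = 6251 + 10659·t and substitute into x ≡ 2 (mod 4): 10659·t ≡ 2 − 6251 = -6249 (mod 4).
    Reduce coefficients mod 4: 3·t ≡ 3 (mod 4).
    The inverse of 3 mod 4 is 3 (since 3·3 = 9 = 2·4 + 1), so t ≡ 3·3 = 9 ≡ 1 (mod 4).
    Then x = 6251 + 10659·1 = 16910, valid modulo lcm(10659, 4) = 42636: x ≡ 16910 (mod 42636).
Verify against each original: 16910 mod 11 = 3, 16910 mod 19 = 0, 16910 mod 3 = 2, 16910 mod 17 = 12, 16910 mod 4 = 2.

x ≡ 16910 (mod 42636).


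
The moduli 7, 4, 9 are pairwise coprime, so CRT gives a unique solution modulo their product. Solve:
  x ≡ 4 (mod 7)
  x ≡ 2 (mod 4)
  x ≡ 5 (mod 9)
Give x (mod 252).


Moduli 7, 4, 9 are pairwise coprime; by CRT there is a unique solution modulo M = 7 · 4 · 9 = 252.
Solve pairwise, accumulating the modulus:
  Start with x ≡ 4 (mod 7).
  Combine with x ≡ 2 (mod 4): since gcd(7, 4) = 1, we get a unique residue mod 28.
    Write x = 4 + 7·t and substitute into x ≡ 2 (mod 4): 7·t ≡ 2 − 4 = -2 (mod 4).
    Reduce coefficients mod 4: 3·t ≡ 2 (mod 4).
    The inverse of 3 mod 4 is 3 (since 3·3 = 9 = 2·4 + 1), so t ≡ 3·2 = 6 ≡ 2 (mod 4).
    Then x = 4 + 7·2 = 18, valid modulo lcm(7, 4) = 28: x ≡ 18 (mod 28).
  Combine with x ≡ 5 (mod 9): since gcd(28, 9) = 1, we get a unique residue mod 252.
    Write x = 18 + 28·t and substitute into x ≡ 5 (mod 9): 28·t ≡ 5 − 18 = -13 (mod 9).
    Reduce coefficients mod 9: 1·t ≡ 5 (mod 9).
    So t ≡ 5 (mod 9).
    Then x = 18 + 28·5 = 158, valid modulo lcm(28, 9) = 252: x ≡ 158 (mod 252).
Verify: 158 mod 7 = 4 ✓, 158 mod 4 = 2 ✓, 158 mod 9 = 5 ✓.

x ≡ 158 (mod 252).


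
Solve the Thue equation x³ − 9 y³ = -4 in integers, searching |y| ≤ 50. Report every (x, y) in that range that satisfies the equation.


The equation is x³ - 9y³ = -4. For fixed y, x³ = 9·y³ − 4, so a solution requires the RHS to be a perfect cube.
Strategy: iterate y from -50 to 50, compute RHS = 9·y³ − 4, and check whether it is a (positive or negative) perfect cube.
Check small values of y:
  y = 0: RHS = -4 is not a perfect cube.
  y = 1: RHS = 5 is not a perfect cube.
  y = -1: RHS = -13 is not a perfect cube.
  y = 2: RHS = 68 is not a perfect cube.
  y = -2: RHS = -76 is not a perfect cube.
  y = 3: RHS = 239 is not a perfect cube.
  y = -3: RHS = -247 is not a perfect cube.
Continuing the search up to |y| = 50 finds no solutions either.
No (x, y) in the scanned range satisfies the equation.

No integer solutions with |y| ≤ 50.
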